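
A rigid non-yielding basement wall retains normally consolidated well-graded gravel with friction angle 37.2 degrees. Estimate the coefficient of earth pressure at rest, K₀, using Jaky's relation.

K₀ = 1 − sin φ' = 1 − sin 37.2° = 0.3954.

0.395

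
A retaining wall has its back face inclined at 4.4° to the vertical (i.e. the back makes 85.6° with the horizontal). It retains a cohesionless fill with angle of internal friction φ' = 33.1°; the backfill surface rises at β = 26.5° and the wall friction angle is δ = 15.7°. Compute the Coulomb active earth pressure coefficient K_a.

K_a = sin²(α+φ) / [sin²α · sin(α−δ) · (1 + √{sin(φ+δ)sin(φ−β) / (sin(α−δ)sin(α+β))})²].
With α = 85.6°, φ = 33.1°, δ = 15.7°, β = 26.5°: K_a = 0.4764.

0.476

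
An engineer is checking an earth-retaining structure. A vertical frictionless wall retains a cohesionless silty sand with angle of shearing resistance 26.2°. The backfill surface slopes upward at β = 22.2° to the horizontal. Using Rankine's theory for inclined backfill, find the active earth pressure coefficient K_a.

K_a = cos β · (cos β − √(cos²β − cos²φ)) / (cos β + √(cos²β − cos²φ)).
cos β = 0.9259, cos φ = 0.8973, √(cos²β − cos²φ) = 0.2284.
K_a = 0.9259 × (0.9259 − 0.2284)/(0.9259 + 0.2284) = 0.5595.

0.559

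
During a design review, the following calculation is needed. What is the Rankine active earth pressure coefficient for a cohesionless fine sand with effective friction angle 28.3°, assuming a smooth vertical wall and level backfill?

K_a = tan²(45° − φ/2) = tan²(30.85°) = 0.3568.

0.357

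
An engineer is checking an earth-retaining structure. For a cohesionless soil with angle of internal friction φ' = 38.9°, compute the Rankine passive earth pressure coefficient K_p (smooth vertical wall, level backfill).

4.38

K_p = (1 + sin φ)/(1 − sin φ) = tan²(45° + 38.9°/2) = 4.376.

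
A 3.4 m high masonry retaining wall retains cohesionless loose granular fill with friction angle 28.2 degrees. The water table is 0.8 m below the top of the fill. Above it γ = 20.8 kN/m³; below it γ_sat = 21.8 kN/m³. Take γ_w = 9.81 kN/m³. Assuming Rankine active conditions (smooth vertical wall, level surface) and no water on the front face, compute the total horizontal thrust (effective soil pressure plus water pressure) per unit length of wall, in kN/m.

K_a = tan²(45° − φ/2) = 0.3582.
γ' = 21.8 − 9.81 = 11.99 kN/m³. Depth below WT = 2.6 m.
σ'_h at WT = K_a γ d_w = 5.960 kPa; at base = 5.960 + K_a γ' × 2.6 = 17.13 kPa.
P₁ (0–0.8 m) = ½×5.960×0.8 = 2.384. P₂ (0.8–3.4 m) = ½(5.960+17.13)×2.6 = 30.01.
P_w = ½ γ_w h₂² = 0.5×9.81×2.6² = 33.16. Total = 2.384+30.01+33.16 = 65.55 kN/m.

65.6 kN/m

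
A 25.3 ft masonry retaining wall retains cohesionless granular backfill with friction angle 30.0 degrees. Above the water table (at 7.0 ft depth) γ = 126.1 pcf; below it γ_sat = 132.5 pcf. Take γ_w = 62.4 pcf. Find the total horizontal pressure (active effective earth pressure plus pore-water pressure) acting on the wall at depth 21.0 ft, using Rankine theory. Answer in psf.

1490 psf

K_a = (1 − sin φ)/(1 + sin φ) = 0.3333.
γ' = 132.5 − 62.4 = 70.10 pcf.
Effective vertical stress at 21.0 ft: σ'_v = 126.1×7.0 + 70.10×14.0 = 1864 psf.
σ'_h = K_a σ'_v = 0.3333 × 1864 = 621.4 psf; u = γ_w × 14.0 = 873.6 psf.
Total σ_h = 621.4 + 873.6 = 1495 psf.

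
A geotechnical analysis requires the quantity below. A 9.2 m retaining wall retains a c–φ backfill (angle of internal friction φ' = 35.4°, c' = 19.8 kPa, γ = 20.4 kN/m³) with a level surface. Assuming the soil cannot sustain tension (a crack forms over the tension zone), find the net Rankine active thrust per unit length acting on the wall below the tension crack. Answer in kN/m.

K_a = 0.2664; √K_a = 0.5161.
Tension-crack depth z_c = 2c/(γ√K_a) = 2×19.8/(20.4×0.5161) = 3.761 m.
σ_a at base = K_a γ H − 2c√K_a = 0.2664×20.4×9.2 − 2×19.8×0.5161 = 29.56 kPa.
P_a = ½ × 29.56 × (H − z_c) = 0.5×29.56×5.439 = 80.39 kN/m.

80.4 kN/m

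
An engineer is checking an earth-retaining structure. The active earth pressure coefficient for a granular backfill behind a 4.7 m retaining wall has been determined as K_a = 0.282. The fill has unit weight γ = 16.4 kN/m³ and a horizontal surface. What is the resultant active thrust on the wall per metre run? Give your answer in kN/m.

51.1 kN/m

P = ½ K_a γ H² = 0.5 × 0.282 × 16.4 × 4.7² = 51.08 kN/m.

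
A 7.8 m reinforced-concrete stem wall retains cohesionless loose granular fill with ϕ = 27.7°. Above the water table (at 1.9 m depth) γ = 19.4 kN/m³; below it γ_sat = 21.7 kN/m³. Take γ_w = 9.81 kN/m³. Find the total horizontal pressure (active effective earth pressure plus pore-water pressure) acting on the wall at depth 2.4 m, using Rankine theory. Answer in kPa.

20.5 kPa

K_a = (1 − sin φ)/(1 + sin φ) = 0.3653.
γ' = 21.7 − 9.81 = 11.89 kN/m³.
Effective vertical stress at 2.4 m: σ'_v = 19.4×1.9 + 11.89×0.500 = 42.80 kPa.
σ'_h = K_a σ'_v = 0.3653 × 42.80 = 15.64 kPa; u = γ_w × 0.500 = 4.905 kPa.
Total σ_h = 15.64 + 4.905 = 20.54 kPa.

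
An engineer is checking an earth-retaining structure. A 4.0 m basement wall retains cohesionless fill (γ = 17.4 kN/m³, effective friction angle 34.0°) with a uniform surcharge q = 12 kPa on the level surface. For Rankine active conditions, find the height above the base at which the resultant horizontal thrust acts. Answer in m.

1.50 m

K_a = 0.2827.
Triangular part P₁ = ½K_aγH² = 39.35 at H/3 = 1.333 m; rectangular part P₂ = K_a q H = 13.57 at H/2 = 2.000 m.
ȳ = (P₁·1.333 + P₂·2.000)/(P₁+P₂) = 1.504 m.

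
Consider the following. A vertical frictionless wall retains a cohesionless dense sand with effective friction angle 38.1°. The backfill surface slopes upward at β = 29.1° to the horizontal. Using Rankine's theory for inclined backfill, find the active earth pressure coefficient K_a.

K_a = cos β · (cos β − √(cos²β − cos²φ)) / (cos β + √(cos²β − cos²φ)).
cos β = 0.8738, cos φ = 0.7869, √(cos²β − cos²φ) = 0.3798.
K_a = 0.8738 × (0.8738 − 0.3798)/(0.8738 + 0.3798) = 0.3444.

0.344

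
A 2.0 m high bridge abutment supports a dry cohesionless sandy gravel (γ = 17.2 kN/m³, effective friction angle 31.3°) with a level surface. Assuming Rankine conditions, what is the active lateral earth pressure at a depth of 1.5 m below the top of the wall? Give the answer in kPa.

8.16 kPa

K_a = (1 − sin φ)/(1 + sin φ) = 0.3162.
σ_h = K_a γ z = 0.3162 × 17.2 × 1.5 = 8.158 kPa.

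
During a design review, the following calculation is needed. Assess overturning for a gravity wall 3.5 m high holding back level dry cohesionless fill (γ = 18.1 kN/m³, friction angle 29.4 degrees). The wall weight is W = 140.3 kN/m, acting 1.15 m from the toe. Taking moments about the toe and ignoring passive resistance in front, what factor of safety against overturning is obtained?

K_a = tan²(45° − 29.4°/2) = 0.3415.
P_a = ½K_aγH² = 0.5×0.3415×18.1×3.5² = 37.86 kN/m, acting at H/3 = 1.167 m above the base.
Overturning moment M_o = P_a × H/3 = 37.86 × 1.167 = 44.17.
Resisting moment M_r = W × 1.15 = 140.3 × 1.15 = 161.3.
FS_overturning = M_r/M_o = 161.3/44.17 = 3.653.

3.65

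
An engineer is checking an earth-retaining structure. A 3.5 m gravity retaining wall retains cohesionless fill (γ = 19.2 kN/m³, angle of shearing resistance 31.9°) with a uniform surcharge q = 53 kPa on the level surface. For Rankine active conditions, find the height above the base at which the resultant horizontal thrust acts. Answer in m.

K_a = 0.3085.
Triangular part P₁ = ½K_aγH² = 36.28 at H/3 = 1.167 m; rectangular part P₂ = K_a q H = 57.23 at H/2 = 1.750 m.
ȳ = (P₁·1.167 + P₂·1.750)/(P₁+P₂) = 1.524 m.

1.52 m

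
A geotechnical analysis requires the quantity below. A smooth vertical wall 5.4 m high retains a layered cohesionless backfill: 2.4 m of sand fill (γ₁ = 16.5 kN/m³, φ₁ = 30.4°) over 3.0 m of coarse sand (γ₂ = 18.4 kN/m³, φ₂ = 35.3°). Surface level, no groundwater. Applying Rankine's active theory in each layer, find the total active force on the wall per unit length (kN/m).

K_a1 = tan²(45°−30.4°/2) = 0.3280; K_a2 = tan²(45°−35.3°/2) = 0.2675.
Layer 1: σ at base = K_a1 γ₁ h₁ = 12.99 kPa; P₁ = ½×12.99×2.4 = 15.59.
Layer 2: σ_v at top = γ₁h₁ = 39.60; σ_h top = K_a2×39.60 = 10.59; σ_h base = K_a2×(39.60+18.4×3.0) = 25.36.
P₂ = ½(10.59+25.36)×3.0 = 53.94. Total P_a = 15.59+53.94 = 69.52 kN/m.

69.5 kN/m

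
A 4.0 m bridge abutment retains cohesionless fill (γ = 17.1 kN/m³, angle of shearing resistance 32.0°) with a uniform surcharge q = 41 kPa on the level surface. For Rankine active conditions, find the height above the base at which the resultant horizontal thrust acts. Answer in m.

1.70 m

K_a = 0.3073.
Triangular part P₁ = ½K_aγH² = 42.03 at H/3 = 1.333 m; rectangular part P₂ = K_a q H = 50.39 at H/2 = 2.000 m.
ȳ = (P₁·1.333 + P₂·2.000)/(P₁+P₂) = 1.697 m.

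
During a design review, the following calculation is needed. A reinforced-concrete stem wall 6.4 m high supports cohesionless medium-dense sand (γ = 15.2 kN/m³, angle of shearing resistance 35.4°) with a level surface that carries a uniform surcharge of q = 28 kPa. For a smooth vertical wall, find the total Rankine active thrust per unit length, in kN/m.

131 kN/m

K_a = tan²(45° − φ/2) = 0.2664.
Soil triangle: ½ K_a γ H² = 0.5×0.2664×15.2×6.4² = 82.93 kN/m.
Surcharge rectangle: K_a q H = 0.2664×28×6.4 = 47.74 kN/m.
Total = 82.93 + 47.74 = 130.7 kN/m.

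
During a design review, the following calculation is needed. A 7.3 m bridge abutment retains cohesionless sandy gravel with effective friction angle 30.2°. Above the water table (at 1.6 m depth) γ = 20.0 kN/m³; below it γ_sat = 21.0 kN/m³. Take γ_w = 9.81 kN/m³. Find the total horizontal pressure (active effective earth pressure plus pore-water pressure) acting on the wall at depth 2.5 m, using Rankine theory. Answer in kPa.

22.7 kPa

K_a = (1 − sin φ)/(1 + sin φ) = 0.3307.
γ' = 21.0 − 9.81 = 11.19 kN/m³.
Effective vertical stress at 2.5 m: σ'_v = 20.0×1.6 + 11.19×0.900 = 42.07 kPa.
σ'_h = K_a σ'_v = 0.3307 × 42.07 = 13.91 kPa; u = γ_w × 0.900 = 8.829 kPa.
Total σ_h = 13.91 + 8.829 = 22.74 kPa.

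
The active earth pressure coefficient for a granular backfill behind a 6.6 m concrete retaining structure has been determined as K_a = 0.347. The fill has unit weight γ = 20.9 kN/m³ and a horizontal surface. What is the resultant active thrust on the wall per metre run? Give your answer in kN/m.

P = ½ K_a γ H² = 0.5 × 0.347 × 20.9 × 6.6² = 158.0 kN/m.

158 kN/m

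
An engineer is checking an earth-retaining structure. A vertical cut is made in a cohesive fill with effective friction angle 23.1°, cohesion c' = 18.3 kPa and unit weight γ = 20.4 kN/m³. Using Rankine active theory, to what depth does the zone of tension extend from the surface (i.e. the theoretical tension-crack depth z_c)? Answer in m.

2.72 m

K_a = tan²(45° − 23.1°/2) = 0.4364; √K_a = 0.6606.
The active pressure is zero where K_a γ z = 2c√K_a, so z_c = 2c/(γ√K_a) = 2×18.3/(20.4×0.6606) = 2.716 m.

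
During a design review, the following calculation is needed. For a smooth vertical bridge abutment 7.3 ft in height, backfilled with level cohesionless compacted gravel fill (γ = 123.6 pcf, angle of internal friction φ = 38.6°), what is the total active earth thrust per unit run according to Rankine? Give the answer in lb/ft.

763 lb/ft

K_a = tan²(45° − φ/2) = 0.2316.
P_a = ½ K_a γ H² = 0.5 × 0.2316 × 123.6 × 7.3² = 762.8 lb/ft.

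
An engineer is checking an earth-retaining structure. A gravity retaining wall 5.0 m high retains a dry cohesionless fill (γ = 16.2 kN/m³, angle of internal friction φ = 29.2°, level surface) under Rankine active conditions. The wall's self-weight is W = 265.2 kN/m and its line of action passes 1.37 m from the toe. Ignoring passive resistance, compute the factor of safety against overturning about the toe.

3.13

K_a = tan²(45° − 29.2°/2) = 0.3442.
P_a = ½K_aγH² = 0.5×0.3442×16.2×5.0² = 69.70 kN/m, acting at H/3 = 1.667 m above the base.
Overturning moment M_o = P_a × H/3 = 69.70 × 1.667 = 116.2.
Resisting moment M_r = W × 1.37 = 265.2 × 1.37 = 363.3.
FS_overturning = M_r/M_o = 363.3/116.2 = 3.127.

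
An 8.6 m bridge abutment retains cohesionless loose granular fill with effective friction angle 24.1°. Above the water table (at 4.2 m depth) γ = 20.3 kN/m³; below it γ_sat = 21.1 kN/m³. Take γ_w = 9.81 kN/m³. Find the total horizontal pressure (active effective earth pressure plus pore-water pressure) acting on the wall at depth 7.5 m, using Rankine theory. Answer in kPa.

K_a = (1 − sin φ)/(1 + sin φ) = 0.4201.
γ' = 21.1 − 9.81 = 11.29 kN/m³.
Effective vertical stress at 7.5 m: σ'_v = 20.3×4.2 + 11.29×3.30 = 122.5 kPa.
σ'_h = K_a σ'_v = 0.4201 × 122.5 = 51.47 kPa; u = γ_w × 3.30 = 32.37 kPa.
Total σ_h = 51.47 + 32.37 = 83.84 kPa.

83.8 kPa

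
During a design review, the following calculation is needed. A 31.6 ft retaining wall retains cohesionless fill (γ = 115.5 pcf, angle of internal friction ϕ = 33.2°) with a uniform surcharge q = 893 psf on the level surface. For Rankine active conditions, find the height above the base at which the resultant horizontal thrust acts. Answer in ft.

K_a = 0.2924.
Triangular part P₁ = ½K_aγH² = 16860 at H/3 = 10.53 ft; rectangular part P₂ = K_a q H = 8250 at H/2 = 15.80 ft.
ȳ = (P₁·10.53 + P₂·15.80)/(P₁+P₂) = 12.26 ft.

12.3 ft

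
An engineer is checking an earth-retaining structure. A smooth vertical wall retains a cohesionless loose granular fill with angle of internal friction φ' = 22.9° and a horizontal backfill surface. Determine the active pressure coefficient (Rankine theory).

K_a = tan²(45° − φ/2) = tan²(33.55°) = 0.4398.

0.440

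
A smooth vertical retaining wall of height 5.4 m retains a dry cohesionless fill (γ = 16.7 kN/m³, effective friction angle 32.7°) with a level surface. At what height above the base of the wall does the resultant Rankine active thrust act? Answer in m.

K_a = 0.2985.
The pressure distribution is triangular, so the resultant acts at H/3 above the base = 5.4/3 = 1.800 m.

1.80 m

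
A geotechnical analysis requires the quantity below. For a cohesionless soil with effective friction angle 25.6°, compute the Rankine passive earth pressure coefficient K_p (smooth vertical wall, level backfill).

K_p = (1 + sin φ)/(1 − sin φ) = tan²(45° + 25.6°/2) = 2.522.

2.52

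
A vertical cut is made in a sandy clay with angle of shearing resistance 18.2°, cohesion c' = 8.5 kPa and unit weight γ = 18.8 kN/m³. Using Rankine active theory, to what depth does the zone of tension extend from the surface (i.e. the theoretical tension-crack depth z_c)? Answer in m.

1.25 m

K_a = tan²(45° − 18.2°/2) = 0.5240; √K_a = 0.7239.
The active pressure is zero where K_a γ z = 2c√K_a, so z_c = 2c/(γ√K_a) = 2×8.5/(18.8×0.7239) = 1.249 m.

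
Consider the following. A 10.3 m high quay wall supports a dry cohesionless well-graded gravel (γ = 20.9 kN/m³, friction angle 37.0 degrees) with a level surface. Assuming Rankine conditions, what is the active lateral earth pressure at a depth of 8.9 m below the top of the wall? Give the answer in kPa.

46.2 kPa

K_a = (1 − sin φ)/(1 + sin φ) = 0.2486.
σ_h = K_a γ z = 0.2486 × 20.9 × 8.9 = 46.24 kPa.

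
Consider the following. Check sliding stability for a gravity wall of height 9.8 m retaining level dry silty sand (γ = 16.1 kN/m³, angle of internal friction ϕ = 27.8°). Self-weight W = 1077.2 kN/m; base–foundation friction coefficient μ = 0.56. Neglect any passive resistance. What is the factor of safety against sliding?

2.14

K_a = tan²(45° − 27.8°/2) = 0.3639.
P_a = ½K_aγH² = 0.5×0.3639×16.1×9.8² = 281.3 kN/m, acting at H/3 = 3.267 m above the base.
FS_sliding = μW / P_a = 0.56×1077.2 / 281.3 = 2.144.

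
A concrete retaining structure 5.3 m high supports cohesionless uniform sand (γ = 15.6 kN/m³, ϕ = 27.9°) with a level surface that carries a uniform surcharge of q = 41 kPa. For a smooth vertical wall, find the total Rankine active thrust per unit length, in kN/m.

K_a = tan²(45° − φ/2) = 0.3625.
Soil triangle: ½ K_a γ H² = 0.5×0.3625×15.6×5.3² = 79.42 kN/m.
Surcharge rectangle: K_a q H = 0.3625×41×5.3 = 78.76 kN/m.
Total = 79.42 + 78.76 = 158.2 kN/m.

158 kN/m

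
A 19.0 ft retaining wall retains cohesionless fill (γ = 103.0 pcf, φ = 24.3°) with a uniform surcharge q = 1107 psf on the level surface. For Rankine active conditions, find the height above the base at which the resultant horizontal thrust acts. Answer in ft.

8.01 ft

K_a = 0.4169.
Triangular part P₁ = ½K_aγH² = 7751 at H/3 = 6.333 ft; rectangular part P₂ = K_a q H = 8769 at H/2 = 9.500 ft.
ȳ = (P₁·6.333 + P₂·9.500)/(P₁+P₂) = 8.014 ft.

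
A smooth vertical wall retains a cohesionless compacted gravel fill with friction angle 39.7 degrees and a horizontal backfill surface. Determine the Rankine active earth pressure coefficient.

K_a = tan²(45° − φ/2) = tan²(25.15°) = 0.2204.

0.220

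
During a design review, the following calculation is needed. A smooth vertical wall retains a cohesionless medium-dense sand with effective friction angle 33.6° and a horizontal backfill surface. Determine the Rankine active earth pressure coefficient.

K_a = tan²(45° − φ/2) = tan²(28.20°) = 0.2875.

0.288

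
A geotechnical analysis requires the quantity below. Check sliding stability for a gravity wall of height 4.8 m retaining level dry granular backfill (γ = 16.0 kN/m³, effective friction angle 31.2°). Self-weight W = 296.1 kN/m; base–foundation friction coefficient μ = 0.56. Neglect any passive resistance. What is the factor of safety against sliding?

2.83

K_a = tan²(45° − 31.2°/2) = 0.3175.
P_a = ½K_aγH² = 0.5×0.3175×16.0×4.8² = 58.52 kN/m, acting at H/3 = 1.600 m above the base.
FS_sliding = μW / P_a = 0.56×296.1 / 58.52 = 2.833.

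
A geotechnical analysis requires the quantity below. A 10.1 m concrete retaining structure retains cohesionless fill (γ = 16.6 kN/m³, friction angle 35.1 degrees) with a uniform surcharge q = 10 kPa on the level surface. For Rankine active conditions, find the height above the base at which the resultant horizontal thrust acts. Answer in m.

K_a = 0.2698.
Triangular part P₁ = ½K_aγH² = 228.5 at H/3 = 3.367 m; rectangular part P₂ = K_a q H = 27.25 at H/2 = 5.050 m.
ȳ = (P₁·3.367 + P₂·5.050)/(P₁+P₂) = 3.546 m.

3.55 m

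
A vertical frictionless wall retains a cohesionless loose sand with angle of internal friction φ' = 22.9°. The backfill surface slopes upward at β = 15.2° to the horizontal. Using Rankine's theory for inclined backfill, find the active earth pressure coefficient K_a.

0.522

K_a = cos β · (cos β − √(cos²β − cos²φ)) / (cos β + √(cos²β − cos²φ)).
cos β = 0.9650, cos φ = 0.9212, √(cos²β − cos²φ) = 0.2875.
K_a = 0.9650 × (0.9650 − 0.2875)/(0.9650 + 0.2875) = 0.5220.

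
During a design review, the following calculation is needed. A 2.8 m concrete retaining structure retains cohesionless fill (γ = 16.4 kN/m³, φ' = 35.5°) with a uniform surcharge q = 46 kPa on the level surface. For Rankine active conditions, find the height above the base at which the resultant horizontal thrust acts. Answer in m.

K_a = 0.2653.
Triangular part P₁ = ½K_aγH² = 17.05 at H/3 = 0.9333 m; rectangular part P₂ = K_a q H = 34.17 at H/2 = 1.400 m.
ȳ = (P₁·0.9333 + P₂·1.400)/(P₁+P₂) = 1.245 m.

1.24 m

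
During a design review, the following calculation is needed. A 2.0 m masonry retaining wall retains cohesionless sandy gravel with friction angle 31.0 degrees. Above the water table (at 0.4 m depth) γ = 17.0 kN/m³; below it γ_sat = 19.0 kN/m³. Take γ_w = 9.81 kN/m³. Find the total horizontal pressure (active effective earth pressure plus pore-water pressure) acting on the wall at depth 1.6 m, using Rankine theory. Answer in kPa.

K_a = (1 − sin φ)/(1 + sin φ) = 0.3201.
γ' = 19.0 − 9.81 = 9.190 kN/m³.
Effective vertical stress at 1.6 m: σ'_v = 17.0×0.4 + 9.190×1.20 = 17.83 kPa.
σ'_h = K_a σ'_v = 0.3201 × 17.83 = 5.707 kPa; u = γ_w × 1.20 = 11.77 kPa.
Total σ_h = 5.707 + 11.77 = 17.48 kPa.

17.5 kPa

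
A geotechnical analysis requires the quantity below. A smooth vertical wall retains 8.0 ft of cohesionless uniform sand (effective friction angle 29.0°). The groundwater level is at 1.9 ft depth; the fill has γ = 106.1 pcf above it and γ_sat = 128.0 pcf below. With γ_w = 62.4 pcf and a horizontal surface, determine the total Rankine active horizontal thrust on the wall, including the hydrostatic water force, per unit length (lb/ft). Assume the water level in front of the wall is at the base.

2080 lb/ft

K_a = tan²(45° − φ/2) = 0.3470.
γ' = 128.0 − 62.4 = 65.60 pcf. Depth below WT = 6.1 ft.
σ'_h at WT = K_a γ d_w = 69.95 psf; at base = 69.95 + K_a γ' × 6.1 = 208.8 psf.
P₁ (0–1.9 ft) = ½×69.95×1.9 = 66.45. P₂ (1.9–8.0 ft) = ½(69.95+208.8)×6.1 = 850.2.
P_w = ½ γ_w h₂² = 0.5×62.4×6.1² = 1161. Total = 66.45+850.2+1161 = 2078 lb/ft.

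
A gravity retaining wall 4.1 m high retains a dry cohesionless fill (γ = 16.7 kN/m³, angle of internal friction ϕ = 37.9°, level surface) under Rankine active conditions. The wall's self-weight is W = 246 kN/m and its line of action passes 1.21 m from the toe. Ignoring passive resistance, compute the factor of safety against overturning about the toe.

6.49

K_a = tan²(45° − 37.9°/2) = 0.2389.
P_a = ½K_aγH² = 0.5×0.2389×16.7×4.1² = 33.54 kN/m, acting at H/3 = 1.367 m above the base.
Overturning moment M_o = P_a × H/3 = 33.54 × 1.367 = 45.84.
Resisting moment M_r = W × 1.21 = 246 × 1.21 = 297.7.
FS_overturning = M_r/M_o = 297.7/45.84 = 6.494.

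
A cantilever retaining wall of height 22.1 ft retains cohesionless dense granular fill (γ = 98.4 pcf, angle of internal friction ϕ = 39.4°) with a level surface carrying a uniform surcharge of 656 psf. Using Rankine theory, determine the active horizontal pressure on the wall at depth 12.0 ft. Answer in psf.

410 psf

K_a = (1 − sin φ)/(1 + sin φ) = 0.2234.
σ_v = γz + q = 98.4 × 12.0 + 656 = 1837 psf.
σ_h = K_a σ_v = 0.2234 × 1837 = 410.4 psf.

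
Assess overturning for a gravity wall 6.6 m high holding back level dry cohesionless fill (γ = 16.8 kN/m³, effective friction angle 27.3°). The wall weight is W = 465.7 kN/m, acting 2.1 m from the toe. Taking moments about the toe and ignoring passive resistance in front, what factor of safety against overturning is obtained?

3.27

K_a = tan²(45° − 27.3°/2) = 0.3711.
P_a = ½K_aγH² = 0.5×0.3711×16.8×6.6² = 135.8 kN/m, acting at H/3 = 2.200 m above the base.
Overturning moment M_o = P_a × H/3 = 135.8 × 2.200 = 298.8.
Resisting moment M_r = W × 2.1 = 465.7 × 2.1 = 978.0.
FS_overturning = M_r/M_o = 978.0/298.8 = 3.273.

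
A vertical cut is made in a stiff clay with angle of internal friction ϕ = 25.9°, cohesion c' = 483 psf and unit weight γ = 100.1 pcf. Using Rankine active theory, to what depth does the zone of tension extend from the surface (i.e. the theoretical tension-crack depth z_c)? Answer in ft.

K_a = tan²(45° − 25.9°/2) = 0.3920; √K_a = 0.6261.
The active pressure is zero where K_a γ z = 2c√K_a, so z_c = 2c/(γ√K_a) = 2×483/(100.1×0.6261) = 15.41 ft.

15.4 ft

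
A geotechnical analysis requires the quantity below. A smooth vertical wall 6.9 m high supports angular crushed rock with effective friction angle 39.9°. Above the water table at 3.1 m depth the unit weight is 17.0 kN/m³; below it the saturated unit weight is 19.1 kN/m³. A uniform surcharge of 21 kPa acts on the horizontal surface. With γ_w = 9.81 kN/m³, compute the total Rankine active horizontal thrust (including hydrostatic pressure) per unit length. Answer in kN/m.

179 kN/m

K_a = tan²(45° − φ/2) = 0.2184.
γ' = 19.1 − 9.81 = 9.290 kN/m³. h₂ = H − d_w = 3.8 m.
σ'_h: at surface K_a·q = 4.587; at WT K_a(q+γd_w) = 16.10; at base K_a(q+γd_w+γ'h₂) = 23.81 kPa.
P₁ = ½(4.587+16.10)×3.1 = 32.06; P₂ = ½(16.10+23.81)×3.8 = 75.83; P_w = ½γ_w h₂² = 70.83.
Total = 32.06+75.83+70.83 = 178.7 kN/m.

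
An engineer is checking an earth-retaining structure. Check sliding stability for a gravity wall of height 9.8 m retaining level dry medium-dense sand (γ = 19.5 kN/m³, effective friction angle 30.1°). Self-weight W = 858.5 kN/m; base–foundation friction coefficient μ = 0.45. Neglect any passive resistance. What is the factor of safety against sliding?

K_a = tan²(45° − 30.1°/2) = 0.3320.
P_a = ½K_aγH² = 0.5×0.3320×19.5×9.8² = 310.9 kN/m, acting at H/3 = 3.267 m above the base.
FS_sliding = μW / P_a = 0.45×858.5 / 310.9 = 1.243.

1.24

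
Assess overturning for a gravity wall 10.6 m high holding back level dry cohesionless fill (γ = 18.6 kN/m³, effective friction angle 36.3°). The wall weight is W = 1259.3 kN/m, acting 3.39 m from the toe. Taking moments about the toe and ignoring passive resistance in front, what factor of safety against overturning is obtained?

K_a = tan²(45° − 36.3°/2) = 0.2563.
P_a = ½K_aγH² = 0.5×0.2563×18.6×10.6² = 267.8 kN/m, acting at H/3 = 3.533 m above the base.
Overturning moment M_o = P_a × H/3 = 267.8 × 3.533 = 946.2.
Resisting moment M_r = W × 3.39 = 1259.3 × 3.39 = 4269.
FS_overturning = M_r/M_o = 4269/946.2 = 4.512.

4.51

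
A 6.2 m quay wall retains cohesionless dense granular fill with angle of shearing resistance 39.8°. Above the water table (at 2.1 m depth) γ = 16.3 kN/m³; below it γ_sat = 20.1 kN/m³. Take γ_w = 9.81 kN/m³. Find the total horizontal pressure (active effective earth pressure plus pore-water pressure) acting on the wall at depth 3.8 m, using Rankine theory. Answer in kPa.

28.0 kPa

K_a = (1 − sin φ)/(1 + sin φ) = 0.2194.
γ' = 20.1 − 9.81 = 10.29 kN/m³.
Effective vertical stress at 3.8 m: σ'_v = 16.3×2.1 + 10.29×1.70 = 51.72 kPa.
σ'_h = K_a σ'_v = 0.2194 × 51.72 = 11.35 kPa; u = γ_w × 1.70 = 16.68 kPa.
Total σ_h = 11.35 + 16.68 = 28.03 kPa.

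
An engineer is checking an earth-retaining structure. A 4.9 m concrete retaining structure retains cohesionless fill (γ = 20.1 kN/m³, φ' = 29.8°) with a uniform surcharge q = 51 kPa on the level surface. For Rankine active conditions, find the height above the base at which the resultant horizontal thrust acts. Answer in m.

2.05 m

K_a = 0.3360.
Triangular part P₁ = ½K_aγH² = 81.08 at H/3 = 1.633 m; rectangular part P₂ = K_a q H = 83.97 at H/2 = 2.450 m.
ȳ = (P₁·1.633 + P₂·2.450)/(P₁+P₂) = 2.049 m.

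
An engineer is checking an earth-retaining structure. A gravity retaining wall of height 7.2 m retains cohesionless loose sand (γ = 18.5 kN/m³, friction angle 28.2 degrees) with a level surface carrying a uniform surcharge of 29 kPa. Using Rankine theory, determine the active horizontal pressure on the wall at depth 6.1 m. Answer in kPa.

K_a = (1 − sin φ)/(1 + sin φ) = 0.3582.
σ_v = γz + q = 18.5 × 6.1 + 29 = 141.8 kPa.
σ_h = K_a σ_v = 0.3582 × 141.8 = 50.81 kPa.

50.8 kPa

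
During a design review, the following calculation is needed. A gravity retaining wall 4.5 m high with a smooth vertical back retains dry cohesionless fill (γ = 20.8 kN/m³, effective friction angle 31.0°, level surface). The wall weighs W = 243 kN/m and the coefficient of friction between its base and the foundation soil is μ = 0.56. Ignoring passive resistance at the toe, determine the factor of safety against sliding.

2.02

K_a = tan²(45° − 31.0°/2) = 0.3201.
P_a = ½K_aγH² = 0.5×0.3201×20.8×4.5² = 67.41 kN/m, acting at H/3 = 1.500 m above the base.
FS_sliding = μW / P_a = 0.56×243 / 67.41 = 2.019.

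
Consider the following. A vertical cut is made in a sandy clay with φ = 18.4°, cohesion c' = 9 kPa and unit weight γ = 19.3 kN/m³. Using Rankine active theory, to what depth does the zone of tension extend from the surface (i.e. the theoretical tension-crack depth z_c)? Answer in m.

1.29 m

K_a = tan²(45° − 18.4°/2) = 0.5202; √K_a = 0.7212.
The active pressure is zero where K_a γ z = 2c√K_a, so z_c = 2c/(γ√K_a) = 2×9/(19.3×0.7212) = 1.293 m.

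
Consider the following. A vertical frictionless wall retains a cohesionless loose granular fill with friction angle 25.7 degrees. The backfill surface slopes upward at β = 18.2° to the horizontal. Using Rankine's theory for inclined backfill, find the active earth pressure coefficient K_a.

K_a = cos β · (cos β − √(cos²β − cos²φ)) / (cos β + √(cos²β − cos²φ)).
cos β = 0.9500, cos φ = 0.9011, √(cos²β − cos²φ) = 0.3008.
K_a = 0.9500 × (0.9500 − 0.3008)/(0.9500 + 0.3008) = 0.4930.

0.493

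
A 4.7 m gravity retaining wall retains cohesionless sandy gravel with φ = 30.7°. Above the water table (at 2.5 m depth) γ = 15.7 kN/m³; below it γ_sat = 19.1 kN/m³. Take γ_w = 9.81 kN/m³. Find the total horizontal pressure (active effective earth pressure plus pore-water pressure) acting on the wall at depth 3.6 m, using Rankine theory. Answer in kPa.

26.8 kPa

K_a = (1 − sin φ)/(1 + sin φ) = 0.3240.
γ' = 19.1 − 9.81 = 9.290 kN/m³.
Effective vertical stress at 3.6 m: σ'_v = 15.7×2.5 + 9.290×1.10 = 49.47 kPa.
σ'_h = K_a σ'_v = 0.3240 × 49.47 = 16.03 kPa; u = γ_w × 1.10 = 10.79 kPa.
Total σ_h = 16.03 + 10.79 = 26.82 kPa.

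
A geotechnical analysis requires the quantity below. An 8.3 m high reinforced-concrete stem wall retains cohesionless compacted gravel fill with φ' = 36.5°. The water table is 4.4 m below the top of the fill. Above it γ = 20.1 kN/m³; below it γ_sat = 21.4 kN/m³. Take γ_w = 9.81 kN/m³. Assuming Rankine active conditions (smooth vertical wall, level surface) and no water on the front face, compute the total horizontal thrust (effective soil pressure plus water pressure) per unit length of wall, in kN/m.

K_a = tan²(45° − φ/2) = 0.2541.
γ' = 21.4 − 9.81 = 11.59 kN/m³. Depth below WT = 3.9 m.
σ'_h at WT = K_a γ d_w = 22.47 kPa; at base = 22.47 + K_a γ' × 3.9 = 33.95 kPa.
P₁ (0–4.4 m) = ½×22.47×4.4 = 49.43. P₂ (4.4–8.3 m) = ½(22.47+33.95)×3.9 = 110.0.
P_w = ½ γ_w h₂² = 0.5×9.81×3.9² = 74.61. Total = 49.43+110.0+74.61 = 234.1 kN/m.

234 kN/m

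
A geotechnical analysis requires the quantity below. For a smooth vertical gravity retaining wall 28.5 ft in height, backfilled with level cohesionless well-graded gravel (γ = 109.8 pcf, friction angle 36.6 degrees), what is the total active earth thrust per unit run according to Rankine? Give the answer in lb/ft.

11300 lb/ft

K_a = tan²(45° − φ/2) = 0.2530.
P_a = ½ K_a γ H² = 0.5 × 0.2530 × 109.8 × 28.5² = 11280 lb/ft.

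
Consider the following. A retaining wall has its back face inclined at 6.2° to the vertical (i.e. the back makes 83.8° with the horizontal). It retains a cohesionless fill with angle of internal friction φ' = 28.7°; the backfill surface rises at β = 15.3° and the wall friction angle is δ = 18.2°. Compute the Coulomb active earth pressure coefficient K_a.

0.461

K_a = sin²(α+φ) / [sin²α · sin(α−δ) · (1 + √{sin(φ+δ)sin(φ−β) / (sin(α−δ)sin(α+β))})²].
With α = 83.8°, φ = 28.7°, δ = 18.2°, β = 15.3°: K_a = 0.4613.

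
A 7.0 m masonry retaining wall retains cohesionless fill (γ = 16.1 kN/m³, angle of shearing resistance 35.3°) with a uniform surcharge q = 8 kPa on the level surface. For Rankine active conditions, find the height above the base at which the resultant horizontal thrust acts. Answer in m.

K_a = 0.2675.
Triangular part P₁ = ½K_aγH² = 105.5 at H/3 = 2.333 m; rectangular part P₂ = K_a q H = 14.98 at H/2 = 3.500 m.
ȳ = (P₁·2.333 + P₂·3.500)/(P₁+P₂) = 2.478 m.

2.48 m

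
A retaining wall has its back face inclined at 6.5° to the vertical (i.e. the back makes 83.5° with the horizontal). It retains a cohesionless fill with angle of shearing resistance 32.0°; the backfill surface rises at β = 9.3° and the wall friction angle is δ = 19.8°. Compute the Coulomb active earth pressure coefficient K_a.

K_a = sin²(α+φ) / [sin²α · sin(α−δ) · (1 + √{sin(φ+δ)sin(φ−β) / (sin(α−δ)sin(α+β))})²].
With α = 83.5°, φ = 32.0°, δ = 19.8°, β = 9.3°: K_a = 0.3678.

0.368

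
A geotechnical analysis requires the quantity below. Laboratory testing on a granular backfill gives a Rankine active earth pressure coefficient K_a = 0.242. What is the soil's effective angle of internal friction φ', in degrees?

K_a = tan²(45° − φ/2) ⇒ 45° − φ/2 = arctan(√0.242) = 26.19°.
φ = 2(45° − 26.19°) = 37.61°.

37.6°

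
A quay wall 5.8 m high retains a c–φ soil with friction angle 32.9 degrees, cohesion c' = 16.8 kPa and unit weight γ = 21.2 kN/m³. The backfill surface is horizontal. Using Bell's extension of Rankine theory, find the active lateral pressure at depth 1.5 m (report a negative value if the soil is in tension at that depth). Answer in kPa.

-8.87 kPa

K_a = (1 − sin φ)/(1 + sin φ) = 0.2960.
σ_a = K_a γ z − 2c√K_a = 0.2960×21.2×1.5 − 2×16.8×0.5441 = -8.868 kPa.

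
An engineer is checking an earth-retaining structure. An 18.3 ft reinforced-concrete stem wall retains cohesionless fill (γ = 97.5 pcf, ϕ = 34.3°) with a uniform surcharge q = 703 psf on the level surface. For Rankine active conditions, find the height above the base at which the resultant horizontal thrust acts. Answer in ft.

7.44 ft

K_a = 0.2792.
Triangular part P₁ = ½K_aγH² = 4558 at H/3 = 6.100 ft; rectangular part P₂ = K_a q H = 3591 at H/2 = 9.150 ft.
ȳ = (P₁·6.100 + P₂·9.150)/(P₁+P₂) = 7.444 ft.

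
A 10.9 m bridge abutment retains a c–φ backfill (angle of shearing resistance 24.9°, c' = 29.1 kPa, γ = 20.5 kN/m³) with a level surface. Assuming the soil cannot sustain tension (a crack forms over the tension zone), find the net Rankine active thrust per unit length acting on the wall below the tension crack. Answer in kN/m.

174 kN/m

K_a = 0.4074; √K_a = 0.6383.
Tension-crack depth z_c = 2c/(γ√K_a) = 2×29.1/(20.5×0.6383) = 4.448 m.
σ_a at base = K_a γ H − 2c√K_a = 0.4074×20.5×10.9 − 2×29.1×0.6383 = 53.89 kPa.
P_a = ½ × 53.89 × (H − z_c) = 0.5×53.89×6.452 = 173.9 kN/m.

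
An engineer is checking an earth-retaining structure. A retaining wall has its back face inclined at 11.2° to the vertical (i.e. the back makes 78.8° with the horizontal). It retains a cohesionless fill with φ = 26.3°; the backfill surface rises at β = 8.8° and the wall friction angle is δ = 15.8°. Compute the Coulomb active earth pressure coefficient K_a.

K_a = sin²(α+φ) / [sin²α · sin(α−δ) · (1 + √{sin(φ+δ)sin(φ−β) / (sin(α−δ)sin(α+β))})²].
With α = 78.8°, φ = 26.3°, δ = 15.8°, β = 8.8°: K_a = 0.4991.

0.499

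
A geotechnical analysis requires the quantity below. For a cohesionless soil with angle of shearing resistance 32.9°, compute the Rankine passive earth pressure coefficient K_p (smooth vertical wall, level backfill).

K_p = (1 + sin φ)/(1 − sin φ) = tan²(45° + 32.9°/2) = 3.378.

3.38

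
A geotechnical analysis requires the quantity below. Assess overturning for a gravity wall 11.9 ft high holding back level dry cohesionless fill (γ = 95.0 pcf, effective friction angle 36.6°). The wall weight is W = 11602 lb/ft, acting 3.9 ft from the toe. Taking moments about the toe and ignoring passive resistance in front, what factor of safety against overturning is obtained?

K_a = tan²(45° − 36.6°/2) = 0.2530.
P_a = ½K_aγH² = 0.5×0.2530×95.0×11.9² = 1702 lb/ft, acting at H/3 = 3.967 ft above the base.
Overturning moment M_o = P_a × H/3 = 1702 × 3.967 = 6749.
Resisting moment M_r = W × 3.9 = 11602 × 3.9 = 45250.
FS_overturning = M_r/M_o = 45250/6749 = 6.704.

6.70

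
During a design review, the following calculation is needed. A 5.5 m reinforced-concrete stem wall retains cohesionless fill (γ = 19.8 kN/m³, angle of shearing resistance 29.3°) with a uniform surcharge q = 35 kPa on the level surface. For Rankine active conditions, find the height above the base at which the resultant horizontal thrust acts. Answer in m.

K_a = 0.3428.
Triangular part P₁ = ½K_aγH² = 102.7 at H/3 = 1.833 m; rectangular part P₂ = K_a q H = 66.00 at H/2 = 2.750 m.
ȳ = (P₁·1.833 + P₂·2.750)/(P₁+P₂) = 2.192 m.

2.19 m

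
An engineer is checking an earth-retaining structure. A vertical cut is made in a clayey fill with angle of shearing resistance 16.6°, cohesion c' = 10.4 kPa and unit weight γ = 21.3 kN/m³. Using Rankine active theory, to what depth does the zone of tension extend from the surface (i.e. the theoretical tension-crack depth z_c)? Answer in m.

1.31 m

K_a = tan²(45° − 16.6°/2) = 0.5556; √K_a = 0.7454.
The active pressure is zero where K_a γ z = 2c√K_a, so z_c = 2c/(γ√K_a) = 2×10.4/(21.3×0.7454) = 1.310 m.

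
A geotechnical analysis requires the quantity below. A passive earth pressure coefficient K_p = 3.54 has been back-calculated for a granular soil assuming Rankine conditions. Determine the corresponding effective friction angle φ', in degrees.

K_p = (1+sin φ)/(1−sin φ) ⇒ sin φ = (K_p − 1)/(K_p + 1) = 0.5595.
φ = arcsin(0.5595) = 34.02°.

34.0°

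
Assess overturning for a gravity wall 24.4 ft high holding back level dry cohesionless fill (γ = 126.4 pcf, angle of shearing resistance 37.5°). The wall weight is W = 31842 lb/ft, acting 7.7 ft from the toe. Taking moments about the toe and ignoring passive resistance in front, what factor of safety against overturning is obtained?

3.29

K_a = tan²(45° − 37.5°/2) = 0.2432.
P_a = ½K_aγH² = 0.5×0.2432×126.4×24.4² = 9151 lb/ft, acting at H/3 = 8.133 ft above the base.
Overturning moment M_o = P_a × H/3 = 9151 × 8.133 = 74420.
Resisting moment M_r = W × 7.7 = 31842 × 7.7 = 245200.
FS_overturning = M_r/M_o = 245200/74420 = 3.294.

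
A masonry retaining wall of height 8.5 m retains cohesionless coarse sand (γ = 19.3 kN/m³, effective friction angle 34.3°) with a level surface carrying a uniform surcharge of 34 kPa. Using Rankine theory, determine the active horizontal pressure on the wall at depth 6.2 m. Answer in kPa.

42.9 kPa

K_a = (1 − sin φ)/(1 + sin φ) = 0.2792.
σ_v = γz + q = 19.3 × 6.2 + 34 = 153.7 kPa.
σ_h = K_a σ_v = 0.2792 × 153.7 = 42.90 kPa.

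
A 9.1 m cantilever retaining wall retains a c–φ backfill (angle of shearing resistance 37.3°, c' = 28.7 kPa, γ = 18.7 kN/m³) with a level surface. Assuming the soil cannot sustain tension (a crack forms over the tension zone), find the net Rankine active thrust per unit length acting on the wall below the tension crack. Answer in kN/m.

K_a = 0.2453; √K_a = 0.4953.
Tension-crack depth z_c = 2c/(γ√K_a) = 2×28.7/(18.7×0.4953) = 6.197 m.
σ_a at base = K_a γ H − 2c√K_a = 0.2453×18.7×9.1 − 2×28.7×0.4953 = 13.32 kPa.
P_a = ½ × 13.32 × (H − z_c) = 0.5×13.32×2.903 = 19.33 kN/m.

19.3 kN/m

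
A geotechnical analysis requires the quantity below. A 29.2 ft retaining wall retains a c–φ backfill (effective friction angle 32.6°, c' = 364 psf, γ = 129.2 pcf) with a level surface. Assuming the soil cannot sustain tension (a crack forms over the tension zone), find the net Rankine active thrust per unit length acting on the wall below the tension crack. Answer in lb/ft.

K_a = 0.2997; √K_a = 0.5475.
Tension-crack depth z_c = 2c/(γ√K_a) = 2×364/(129.2×0.5475) = 10.29 ft.
σ_a at base = K_a γ H − 2c√K_a = 0.2997×129.2×29.2 − 2×364×0.5475 = 732.2 psf.
P_a = ½ × 732.2 × (H − z_c) = 0.5×732.2×18.91 = 6923 lb/ft.

6920 lb/ft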